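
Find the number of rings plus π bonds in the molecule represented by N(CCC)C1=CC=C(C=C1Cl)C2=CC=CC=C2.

Molecular formula from the SMILES: C15H16ClN.
DoU = (2C + 2 + N − H − X)/2 = (2·15 + 2 + 1 − 16 − 1)/2 = 16/2 = 8.
(Structurally: 2 ring(s) + 6 π bond(s) = 8.)

8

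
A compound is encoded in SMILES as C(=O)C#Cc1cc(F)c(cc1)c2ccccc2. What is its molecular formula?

Heavy atoms from the SMILES: 15 C, 1 F, 1 O.
Implicit hydrogens by atom environment:
  8 × C (aromatic): 1 H each → 8
  4 × C (aromatic): no H
  2 × C: no H
  1 × C: 1 H
  1 × F: no H
  1 × O: no H
  Total hydrogens = 9.
Molecular formula: C15H9FO

C15H9FO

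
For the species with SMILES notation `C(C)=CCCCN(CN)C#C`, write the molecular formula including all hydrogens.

C9H16N2

Heavy atoms from the SMILES: 9 C, 2 N.
Implicit hydrogens by atom environment:
  4 × C: 2 H each → 8
  3 × C: 1 H each → 3
  1 × C: 3 H
  1 × C: no H
  1 × N: 2 H
  1 × N: no H
  Total hydrogens = 16.
Molecular formula: C9H16N2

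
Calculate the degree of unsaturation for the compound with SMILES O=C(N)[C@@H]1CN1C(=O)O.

3

Molecular formula from the SMILES: C4H6N2O3.
DoU = (2C + 2 + N − H − X)/2 = (2·4 + 2 + 2 − 6 − 0)/2 = 6/2 = 3.
(Structurally: 1 ring(s) + 2 π bond(s) = 3.)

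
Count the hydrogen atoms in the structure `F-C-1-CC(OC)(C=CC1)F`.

Hydrogens are implicit in SMILES; fill each atom to its normal valence:
  3 × C: 1 H each → 3
  2 × C: 2 H each → 4
  2 × F: no H
  1 × C: 3 H
  1 × C: no H
  1 × O: no H
  Total hydrogens = 10.

10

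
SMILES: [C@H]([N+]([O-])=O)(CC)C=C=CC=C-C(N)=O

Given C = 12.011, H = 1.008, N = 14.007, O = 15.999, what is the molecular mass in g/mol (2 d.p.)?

196.21

Molecular formula: C9H12N2O3.
M = 9×12.011 + 12×1.008 + 2×14.007 + 3×15.999 = 196.21 g/mol.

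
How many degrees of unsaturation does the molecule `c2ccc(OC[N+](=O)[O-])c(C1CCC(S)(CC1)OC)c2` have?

Molecular formula from the SMILES: C14H19NO4S.
DoU = (2C + 2 + N − H − X)/2 = (2·14 + 2 + 1 − 19 − 0)/2 = 12/2 = 6.
(Structurally: 2 ring(s) + 4 π bond(s) = 6.)

6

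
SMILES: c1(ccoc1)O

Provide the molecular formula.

Heavy atoms from the SMILES: 4 C, 2 O.
Implicit hydrogens by atom environment:
  3 × C (aromatic): 1 H each → 3
  1 × C (aromatic): no H
  1 × O: 1 H
  1 × O (aromatic): no H
  Total hydrogens = 4.
Molecular formula: C4H4O2

C4H4O2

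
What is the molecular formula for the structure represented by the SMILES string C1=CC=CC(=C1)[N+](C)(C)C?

C9H14N+

Heavy atoms from the SMILES: 9 C, 1 N.
Implicit hydrogens by atom environment:
  5 × C (aromatic): 1 H each → 5
  3 × C: 3 H each → 9
  1 × C (aromatic): no H
  1 × N (charge +1): no H
  Total hydrogens = 14.
Net charge +1.
Molecular formula: C9H14N+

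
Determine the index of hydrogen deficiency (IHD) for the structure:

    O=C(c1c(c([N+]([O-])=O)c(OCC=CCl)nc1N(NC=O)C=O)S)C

9

Molecular formula from the SMILES: C12H11ClN4O6S.
DoU = (2C + 2 + N − H − X)/2 = (2·12 + 2 + 4 − 11 − 1)/2 = 18/2 = 9.
(Structurally: 1 ring(s) + 8 π bond(s) = 9.)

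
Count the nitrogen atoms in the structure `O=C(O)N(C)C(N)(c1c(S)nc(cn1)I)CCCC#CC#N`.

5

The symbol for nitrogen appears 5 times in the SMILES.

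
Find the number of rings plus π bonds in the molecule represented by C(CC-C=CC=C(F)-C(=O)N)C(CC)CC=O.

Molecular formula from the SMILES: C13H20FNO2.
DoU = (2C + 2 + N − H − X)/2 = (2·13 + 2 + 1 − 20 − 1)/2 = 8/2 = 4.
(Structurally: 0 ring(s) + 4 π bond(s) = 4.)

4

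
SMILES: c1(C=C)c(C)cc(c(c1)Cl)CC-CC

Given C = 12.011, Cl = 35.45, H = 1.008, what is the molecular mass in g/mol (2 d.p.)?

Molecular formula: C13H17Cl.
M = 13×12.011 + 1×35.45 + 17×1.008 = 208.73 g/mol.

208.73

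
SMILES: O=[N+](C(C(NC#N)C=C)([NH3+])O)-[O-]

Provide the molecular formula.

Heavy atoms from the SMILES: 5 C, 4 N, 3 O.
Implicit hydrogens by atom environment:
  2 × C: 1 H each → 2
  2 × C: no H
  1 × C: 2 H
  1 × N (charge +1): 3 H
  1 × N: 1 H
  1 × N (charge +1): no H
  1 × N: no H
  1 × O: 1 H
  1 × O: no H
  1 × O (charge -1): no H
  Total hydrogens = 9.
Net charge +1.
Molecular formula: C5H9N4O3+

C5H9N4O3+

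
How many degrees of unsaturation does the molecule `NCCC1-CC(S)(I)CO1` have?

Molecular formula from the SMILES: C6H12INOS.
DoU = (2C + 2 + N − H − X)/2 = (2·6 + 2 + 1 − 12 − 1)/2 = 2/2 = 1.
(Structurally: 1 ring(s) + 0 π bond(s) = 1.)

1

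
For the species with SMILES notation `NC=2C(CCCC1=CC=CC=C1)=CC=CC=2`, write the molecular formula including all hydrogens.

Heavy atoms from the SMILES: 15 C, 1 N.
Implicit hydrogens by atom environment:
  9 × C (aromatic): 1 H each → 9
  3 × C: 2 H each → 6
  3 × C (aromatic): no H
  1 × N: 2 H
  Total hydrogens = 17.
Molecular formula: C15H17N

C15H17N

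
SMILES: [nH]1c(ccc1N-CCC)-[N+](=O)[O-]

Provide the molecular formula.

Heavy atoms from the SMILES: 7 C, 3 N, 2 O.
Implicit hydrogens by atom environment:
  2 × C: 2 H each → 4
  2 × C (aromatic): 1 H each → 2
  2 × C (aromatic): no H
  1 × C: 3 H
  1 × N (aromatic): 1 H
  1 × N: 1 H
  1 × N (charge +1): no H
  1 × O: no H
  1 × O (charge -1): no H
  Total hydrogens = 11.
Molecular formula: C7H11N3O2

C7H11N3O2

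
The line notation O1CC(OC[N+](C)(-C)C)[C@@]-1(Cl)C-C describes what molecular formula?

C9H19ClNO2+

Heavy atoms from the SMILES: 9 C, 1 Cl, 1 N, 2 O.
Implicit hydrogens by atom environment:
  4 × C: 3 H each → 12
  3 × C: 2 H each → 6
  2 × O: no H
  1 × C: 1 H
  1 × C: no H
  1 × Cl: no H
  1 × N (charge +1): no H
  Total hydrogens = 19.
Net charge +1.
Molecular formula: C9H19ClNO2+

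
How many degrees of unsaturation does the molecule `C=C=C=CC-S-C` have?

3

Molecular formula from the SMILES: C6H8S.
DoU = (2C + 2 + N − H − X)/2 = (2·6 + 2 + 0 − 8 − 0)/2 = 6/2 = 3.
(Structurally: 0 ring(s) + 3 π bond(s) = 3.)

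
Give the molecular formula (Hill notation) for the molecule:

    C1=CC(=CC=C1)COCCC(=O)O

Heavy atoms from the SMILES: 10 C, 3 O.
Implicit hydrogens by atom environment:
  5 × C (aromatic): 1 H each → 5
  3 × C: 2 H each → 6
  2 × O: no H
  1 × C: no H
  1 × C (aromatic): no H
  1 × O: 1 H
  Total hydrogens = 12.
Molecular formula: C10H12O3

C10H12O3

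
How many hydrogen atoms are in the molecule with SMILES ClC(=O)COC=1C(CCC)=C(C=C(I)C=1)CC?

Hydrogens are implicit in SMILES; fill each atom to its normal valence:
  4 × C: 2 H each → 8
  4 × C (aromatic): no H
  2 × C: 3 H each → 6
  2 × C (aromatic): 1 H each → 2
  2 × O: no H
  1 × C: no H
  1 × Cl: no H
  1 × I: no H
  Total hydrogens = 16.

16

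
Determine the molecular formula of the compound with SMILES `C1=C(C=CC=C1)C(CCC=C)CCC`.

Heavy atoms from the SMILES: 14 C.
Implicit hydrogens by atom environment:
  5 × C: 2 H each → 10
  5 × C (aromatic): 1 H each → 5
  2 × C: 1 H each → 2
  1 × C: 3 H
  1 × C (aromatic): no H
  Total hydrogens = 20.
Molecular formula: C14H20

C14H20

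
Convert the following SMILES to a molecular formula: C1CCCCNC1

Heavy atoms from the SMILES: 6 C, 1 N.
Implicit hydrogens by atom environment:
  6 × C: 2 H each → 12
  1 × N: 1 H
  Total hydrogens = 13.
Molecular formula: C6H13N

C6H13N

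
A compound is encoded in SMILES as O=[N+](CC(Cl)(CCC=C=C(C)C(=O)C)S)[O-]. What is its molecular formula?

C10H14ClNO3S

Heavy atoms from the SMILES: 10 C, 1 Cl, 1 N, 3 O, 1 S.
Implicit hydrogens by atom environment:
  4 × C: no H
  3 × C: 2 H each → 6
  2 × C: 3 H each → 6
  2 × O: no H
  1 × C: 1 H
  1 × Cl: no H
  1 × N (charge +1): no H
  1 × O (charge -1): no H
  1 × S: 1 H
  Total hydrogens = 14.
Molecular formula: C10H14ClNO3S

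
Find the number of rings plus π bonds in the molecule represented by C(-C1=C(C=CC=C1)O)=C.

5

Molecular formula from the SMILES: C8H8O.
DoU = (2C + 2 + N − H − X)/2 = (2·8 + 2 + 0 − 8 − 0)/2 = 10/2 = 5.
(Structurally: 1 ring(s) + 4 π bond(s) = 5.)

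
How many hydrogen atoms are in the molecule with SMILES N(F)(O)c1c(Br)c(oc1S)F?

2

Hydrogens are implicit in SMILES; fill each atom to its normal valence:
  4 × C (aromatic): no H
  2 × F: no H
  1 × Br: no H
  1 × N: no H
  1 × O: 1 H
  1 × O (aromatic): no H
  1 × S: 1 H
  Total hydrogens = 2.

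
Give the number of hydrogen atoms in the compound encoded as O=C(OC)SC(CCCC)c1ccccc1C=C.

Hydrogens are implicit in SMILES; fill each atom to its normal valence:
  4 × C: 2 H each → 8
  4 × C (aromatic): 1 H each → 4
  2 × C: 3 H each → 6
  2 × C: 1 H each → 2
  2 × C (aromatic): no H
  2 × O: no H
  1 × C: no H
  1 × S: no H
  Total hydrogens = 20.

20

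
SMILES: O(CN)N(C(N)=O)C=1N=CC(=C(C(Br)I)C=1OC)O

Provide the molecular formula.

C9H12BrIN4O4

Heavy atoms from the SMILES: 1 Br, 9 C, 1 I, 4 N, 4 O.
Implicit hydrogens by atom environment:
  4 × C (aromatic): no H
  3 × O: no H
  2 × N: 2 H each → 4
  1 × Br: no H
  1 × C: 3 H
  1 × C: 2 H
  1 × C (aromatic): 1 H
  1 × C: 1 H
  1 × C: no H
  1 × I: no H
  1 × N (aromatic): no H
  1 × N: no H
  1 × O: 1 H
  Total hydrogens = 12.
Molecular formula: C9H12BrIN4O4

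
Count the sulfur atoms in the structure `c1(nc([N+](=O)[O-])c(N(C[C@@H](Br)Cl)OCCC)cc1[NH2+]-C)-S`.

The symbol for sulfur appears 1 time in the SMILES.

1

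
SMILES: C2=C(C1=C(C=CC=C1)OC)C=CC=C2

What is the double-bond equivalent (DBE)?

Molecular formula from the SMILES: C13H12O.
DoU = (2C + 2 + N − H − X)/2 = (2·13 + 2 + 0 − 12 − 0)/2 = 16/2 = 8.
(Structurally: 2 ring(s) + 6 π bond(s) = 8.)

8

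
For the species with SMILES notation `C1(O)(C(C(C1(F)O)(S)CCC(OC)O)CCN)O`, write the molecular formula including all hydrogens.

Heavy atoms from the SMILES: 10 C, 1 F, 1 N, 5 O, 1 S.
Implicit hydrogens by atom environment:
  4 × C: 2 H each → 8
  4 × O: 1 H each → 4
  3 × C: no H
  2 × C: 1 H each → 2
  1 × C: 3 H
  1 × F: no H
  1 × N: 2 H
  1 × O: no H
  1 × S: 1 H
  Total hydrogens = 20.
Molecular formula: C10H20FNO5S

C10H20FNO5S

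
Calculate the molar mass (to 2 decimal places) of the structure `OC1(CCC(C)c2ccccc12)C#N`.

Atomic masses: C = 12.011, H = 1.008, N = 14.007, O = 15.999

Molecular formula: C12H13NO.
M = 12×12.011 + 13×1.008 + 1×14.007 + 1×15.999 = 187.24 g/mol.

187.24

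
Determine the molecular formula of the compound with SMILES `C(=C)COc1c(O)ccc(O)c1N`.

C9H11NO3

Heavy atoms from the SMILES: 9 C, 1 N, 3 O.
Implicit hydrogens by atom environment:
  4 × C (aromatic): no H
  2 × C: 2 H each → 4
  2 × C (aromatic): 1 H each → 2
  2 × O: 1 H each → 2
  1 × C: 1 H
  1 × N: 2 H
  1 × O: no H
  Total hydrogens = 11.
Molecular formula: C9H11NO3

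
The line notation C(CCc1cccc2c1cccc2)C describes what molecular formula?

C14H16

Heavy atoms from the SMILES: 14 C.
Implicit hydrogens by atom environment:
  7 × C (aromatic): 1 H each → 7
  3 × C: 2 H each → 6
  3 × C (aromatic): no H
  1 × C: 3 H
  Total hydrogens = 16.
Molecular formula: C14H16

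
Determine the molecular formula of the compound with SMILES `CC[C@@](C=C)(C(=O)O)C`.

C7H12O2

Heavy atoms from the SMILES: 7 C, 2 O.
Implicit hydrogens by atom environment:
  2 × C: 3 H each → 6
  2 × C: 2 H each → 4
  2 × C: no H
  1 × C: 1 H
  1 × O: 1 H
  1 × O: no H
  Total hydrogens = 12.
Molecular formula: C7H12O2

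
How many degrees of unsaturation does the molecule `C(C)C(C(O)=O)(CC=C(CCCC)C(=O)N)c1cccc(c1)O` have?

Molecular formula from the SMILES: C18H25NO4.
DoU = (2C + 2 + N − H − X)/2 = (2·18 + 2 + 1 − 25 − 0)/2 = 14/2 = 7.
(Structurally: 1 ring(s) + 6 π bond(s) = 7.)

7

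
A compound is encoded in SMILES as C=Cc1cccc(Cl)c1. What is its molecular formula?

C8H7Cl

Heavy atoms from the SMILES: 8 C, 1 Cl.
Implicit hydrogens by atom environment:
  4 × C (aromatic): 1 H each → 4
  2 × C (aromatic): no H
  1 × C: 2 H
  1 × C: 1 H
  1 × Cl: no H
  Total hydrogens = 7.
Molecular formula: C8H7Cl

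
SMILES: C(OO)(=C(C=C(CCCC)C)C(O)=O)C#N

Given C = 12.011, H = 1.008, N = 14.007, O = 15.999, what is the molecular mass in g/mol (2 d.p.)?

Molecular formula: C11H15NO4.
M = 11×12.011 + 15×1.008 + 1×14.007 + 4×15.999 = 225.24 g/mol.

225.24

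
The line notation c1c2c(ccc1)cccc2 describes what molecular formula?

C10H8

Heavy atoms from the SMILES: 10 C.
Implicit hydrogens by atom environment:
  8 × C (aromatic): 1 H each → 8
  2 × C (aromatic): no H
  Total hydrogens = 8.
Molecular formula: C10H8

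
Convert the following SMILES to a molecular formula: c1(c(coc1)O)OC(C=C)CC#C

C10H10O3

Heavy atoms from the SMILES: 10 C, 3 O.
Implicit hydrogens by atom environment:
  3 × C: 1 H each → 3
  2 × C: 2 H each → 4
  2 × C (aromatic): 1 H each → 2
  2 × C (aromatic): no H
  1 × C: no H
  1 × O: 1 H
  1 × O (aromatic): no H
  1 × O: no H
  Total hydrogens = 10.
Molecular formula: C10H10O3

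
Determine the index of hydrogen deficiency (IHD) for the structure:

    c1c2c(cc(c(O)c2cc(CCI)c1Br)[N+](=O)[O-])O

Molecular formula from the SMILES: C12H9BrINO4.
DoU = (2C + 2 + N − H − X)/2 = (2·12 + 2 + 1 − 9 − 2)/2 = 16/2 = 8.
(Structurally: 2 ring(s) + 6 π bond(s) = 8.)

8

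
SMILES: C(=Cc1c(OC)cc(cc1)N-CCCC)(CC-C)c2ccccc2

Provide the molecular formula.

C22H29NO

Heavy atoms from the SMILES: 22 C, 1 N, 1 O.
Implicit hydrogens by atom environment:
  8 × C (aromatic): 1 H each → 8
  5 × C: 2 H each → 10
  4 × C (aromatic): no H
  3 × C: 3 H each → 9
  1 × C: 1 H
  1 × C: no H
  1 × N: 1 H
  1 × O: no H
  Total hydrogens = 29.
Molecular formula: C22H29NO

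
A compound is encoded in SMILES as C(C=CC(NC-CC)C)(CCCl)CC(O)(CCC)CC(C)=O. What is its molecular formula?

C18H34ClNO2

Heavy atoms from the SMILES: 18 C, 1 Cl, 1 N, 2 O.
Implicit hydrogens by atom environment:
  8 × C: 2 H each → 16
  4 × C: 3 H each → 12
  4 × C: 1 H each → 4
  2 × C: no H
  1 × Cl: no H
  1 × N: 1 H
  1 × O: 1 H
  1 × O: no H
  Total hydrogens = 34.
Molecular formula: C18H34ClNO2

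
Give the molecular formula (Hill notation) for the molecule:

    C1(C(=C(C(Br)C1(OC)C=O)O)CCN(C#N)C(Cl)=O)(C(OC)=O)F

C13H13BrClFN2O6

Heavy atoms from the SMILES: 1 Br, 13 C, 1 Cl, 1 F, 2 N, 6 O.
Implicit hydrogens by atom environment:
  7 × C: no H
  5 × O: no H
  2 × C: 3 H each → 6
  2 × C: 2 H each → 4
  2 × C: 1 H each → 2
  2 × N: no H
  1 × Br: no H
  1 × Cl: no H
  1 × F: no H
  1 × O: 1 H
  Total hydrogens = 13.
Molecular formula: C13H13BrClFN2O6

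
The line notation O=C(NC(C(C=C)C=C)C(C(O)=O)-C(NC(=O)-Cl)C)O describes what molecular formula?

C12H17ClN2O5

Heavy atoms from the SMILES: 12 C, 1 Cl, 2 N, 5 O.
Implicit hydrogens by atom environment:
  6 × C: 1 H each → 6
  3 × C: no H
  3 × O: no H
  2 × C: 2 H each → 4
  2 × N: 1 H each → 2
  2 × O: 1 H each → 2
  1 × C: 3 H
  1 × Cl: no H
  Total hydrogens = 17.
Molecular formula: C12H17ClN2O5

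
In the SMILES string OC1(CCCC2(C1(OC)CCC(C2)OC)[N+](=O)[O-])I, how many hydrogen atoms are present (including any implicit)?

Hydrogens are implicit in SMILES; fill each atom to its normal valence:
  6 × C: 2 H each → 12
  3 × C: no H
  3 × O: no H
  2 × C: 3 H each → 6
  1 × C: 1 H
  1 × I: no H
  1 × N (charge +1): no H
  1 × O: 1 H
  1 × O (charge -1): no H
  Total hydrogens = 20.

20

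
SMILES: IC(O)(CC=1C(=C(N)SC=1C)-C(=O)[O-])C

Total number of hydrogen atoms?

11

Hydrogens are implicit in SMILES; fill each atom to its normal valence:
  4 × C (aromatic): no H
  2 × C: 3 H each → 6
  2 × C: no H
  1 × C: 2 H
  1 × I: no H
  1 × N: 2 H
  1 × O: 1 H
  1 × O: no H
  1 × O (charge -1): no H
  1 × S (aromatic): no H
  Total hydrogens = 11.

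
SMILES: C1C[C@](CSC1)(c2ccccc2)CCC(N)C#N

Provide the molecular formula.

Heavy atoms from the SMILES: 15 C, 2 N, 1 S.
Implicit hydrogens by atom environment:
  6 × C: 2 H each → 12
  5 × C (aromatic): 1 H each → 5
  2 × C: no H
  1 × C: 1 H
  1 × C (aromatic): no H
  1 × N: 2 H
  1 × N: no H
  1 × S: no H
  Total hydrogens = 20.
Molecular formula: C15H20N2S

C15H20N2S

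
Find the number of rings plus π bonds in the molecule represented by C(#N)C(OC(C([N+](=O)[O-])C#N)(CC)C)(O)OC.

5

Molecular formula from the SMILES: C9H13N3O5.
DoU = (2C + 2 + N − H − X)/2 = (2·9 + 2 + 3 − 13 − 0)/2 = 10/2 = 5.
(Structurally: 0 ring(s) + 5 π bond(s) = 5.)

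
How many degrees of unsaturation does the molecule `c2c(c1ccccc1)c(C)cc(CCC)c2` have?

Molecular formula from the SMILES: C16H18.
DoU = (2C + 2 + N − H − X)/2 = (2·16 + 2 + 0 − 18 − 0)/2 = 16/2 = 8.
(Structurally: 2 ring(s) + 6 π bond(s) = 8.)

8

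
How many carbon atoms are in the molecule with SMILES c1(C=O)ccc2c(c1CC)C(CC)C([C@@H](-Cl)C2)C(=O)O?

The symbol for carbon appears 16 times in the SMILES. Lowercase c denotes aromatic carbon and counts toward C.

16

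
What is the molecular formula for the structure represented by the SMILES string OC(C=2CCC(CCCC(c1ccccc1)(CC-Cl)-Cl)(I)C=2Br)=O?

Heavy atoms from the SMILES: 1 Br, 18 C, 2 Cl, 1 I, 2 O.
Implicit hydrogens by atom environment:
  7 × C: 2 H each → 14
  5 × C (aromatic): 1 H each → 5
  5 × C: no H
  2 × Cl: no H
  1 × Br: no H
  1 × C (aromatic): no H
  1 × I: no H
  1 × O: 1 H
  1 × O: no H
  Total hydrogens = 20.
Molecular formula: C18H20BrCl2IO2

C18H20BrCl2IO2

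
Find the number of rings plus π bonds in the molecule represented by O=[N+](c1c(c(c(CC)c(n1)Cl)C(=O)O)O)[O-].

Molecular formula from the SMILES: C8H7ClN2O5.
DoU = (2C + 2 + N − H − X)/2 = (2·8 + 2 + 2 − 7 − 1)/2 = 12/2 = 6.
(Structurally: 1 ring(s) + 5 π bond(s) = 6.)

6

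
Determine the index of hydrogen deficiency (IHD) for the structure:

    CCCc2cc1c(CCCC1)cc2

5

Molecular formula from the SMILES: C13H18.
DoU = (2C + 2 + N − H − X)/2 = (2·13 + 2 + 0 − 18 − 0)/2 = 10/2 = 5.
(Structurally: 2 ring(s) + 3 π bond(s) = 5.)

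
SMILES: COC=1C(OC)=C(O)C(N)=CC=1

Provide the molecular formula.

Heavy atoms from the SMILES: 8 C, 1 N, 3 O.
Implicit hydrogens by atom environment:
  4 × C (aromatic): no H
  2 × C: 3 H each → 6
  2 × C (aromatic): 1 H each → 2
  2 × O: no H
  1 × N: 2 H
  1 × O: 1 H
  Total hydrogens = 11.
Molecular formula: C8H11NO3

C8H11NO3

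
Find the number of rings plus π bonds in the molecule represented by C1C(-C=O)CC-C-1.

2

Molecular formula from the SMILES: C6H10O.
DoU = (2C + 2 + N − H − X)/2 = (2·6 + 2 + 0 − 10 − 0)/2 = 4/2 = 2.
(Structurally: 1 ring(s) + 1 π bond(s) = 2.)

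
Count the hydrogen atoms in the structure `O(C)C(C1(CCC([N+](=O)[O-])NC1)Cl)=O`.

Hydrogens are implicit in SMILES; fill each atom to its normal valence:
  3 × C: 2 H each → 6
  3 × O: no H
  2 × C: no H
  1 × C: 3 H
  1 × C: 1 H
  1 × Cl: no H
  1 × N: 1 H
  1 × N (charge +1): no H
  1 × O (charge -1): no H
  Total hydrogens = 11.

11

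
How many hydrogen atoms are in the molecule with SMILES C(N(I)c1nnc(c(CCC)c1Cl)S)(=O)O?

9

Hydrogens are implicit in SMILES; fill each atom to its normal valence:
  4 × C (aromatic): no H
  2 × C: 2 H each → 4
  2 × N (aromatic): no H
  1 × C: 3 H
  1 × C: no H
  1 × Cl: no H
  1 × I: no H
  1 × N: no H
  1 × O: 1 H
  1 × O: no H
  1 × S: 1 H
  Total hydrogens = 9.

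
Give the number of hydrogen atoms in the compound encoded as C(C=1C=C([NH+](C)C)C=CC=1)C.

Hydrogens are implicit in SMILES; fill each atom to its normal valence:
  4 × C (aromatic): 1 H each → 4
  3 × C: 3 H each → 9
  2 × C (aromatic): no H
  1 × C: 2 H
  1 × N (charge +1): 1 H
  Total hydrogens = 16.

16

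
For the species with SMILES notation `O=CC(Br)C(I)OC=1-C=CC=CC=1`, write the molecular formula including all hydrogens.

Heavy atoms from the SMILES: 1 Br, 9 C, 1 I, 2 O.
Implicit hydrogens by atom environment:
  5 × C (aromatic): 1 H each → 5
  3 × C: 1 H each → 3
  2 × O: no H
  1 × Br: no H
  1 × C (aromatic): no H
  1 × I: no H
  Total hydrogens = 8.
Molecular formula: C9H8BrIO2

C9H8BrIO2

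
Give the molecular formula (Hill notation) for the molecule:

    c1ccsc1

C4H4S

Heavy atoms from the SMILES: 4 C, 1 S.
Implicit hydrogens by atom environment:
  4 × C (aromatic): 1 H each → 4
  1 × S (aromatic): no H
  Total hydrogens = 4.
Molecular formula: C4H4S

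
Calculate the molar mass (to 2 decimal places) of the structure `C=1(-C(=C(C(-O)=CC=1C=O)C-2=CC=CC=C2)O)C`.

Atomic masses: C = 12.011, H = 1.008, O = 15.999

228.25

Molecular formula: C14H12O3.
M = 14×12.011 + 12×1.008 + 3×15.999 = 228.25 g/mol.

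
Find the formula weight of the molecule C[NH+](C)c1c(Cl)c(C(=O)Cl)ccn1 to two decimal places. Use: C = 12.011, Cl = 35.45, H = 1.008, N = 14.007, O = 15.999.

Molecular formula: C8H9Cl2N2O+.
M = 8×12.011 + 2×35.45 + 9×1.008 + 2×14.007 + 1×15.999 = 220.07 g/mol.

220.07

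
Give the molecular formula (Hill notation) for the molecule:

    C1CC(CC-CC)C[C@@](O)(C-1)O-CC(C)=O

C13H24O3

Heavy atoms from the SMILES: 13 C, 3 O.
Implicit hydrogens by atom environment:
  8 × C: 2 H each → 16
  2 × C: 3 H each → 6
  2 × C: no H
  2 × O: no H
  1 × C: 1 H
  1 × O: 1 H
  Total hydrogens = 24.
Molecular formula: C13H24O3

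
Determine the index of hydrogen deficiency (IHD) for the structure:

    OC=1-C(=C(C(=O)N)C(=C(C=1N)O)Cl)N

Molecular formula from the SMILES: C7H8ClN3O3.
DoU = (2C + 2 + N − H − X)/2 = (2·7 + 2 + 3 − 8 − 1)/2 = 10/2 = 5.
(Structurally: 1 ring(s) + 4 π bond(s) = 5.)

5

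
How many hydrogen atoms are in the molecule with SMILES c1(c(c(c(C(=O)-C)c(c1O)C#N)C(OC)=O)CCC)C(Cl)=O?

14

Hydrogens are implicit in SMILES; fill each atom to its normal valence:
  6 × C (aromatic): no H
  4 × C: no H
  4 × O: no H
  3 × C: 3 H each → 9
  2 × C: 2 H each → 4
  1 × Cl: no H
  1 × N: no H
  1 × O: 1 H
  Total hydrogens = 14.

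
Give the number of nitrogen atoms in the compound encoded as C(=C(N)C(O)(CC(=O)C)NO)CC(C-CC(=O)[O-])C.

2

The symbol for nitrogen appears 2 times in the SMILES.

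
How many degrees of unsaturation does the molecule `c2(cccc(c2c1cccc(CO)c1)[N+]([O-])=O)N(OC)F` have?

9

Molecular formula from the SMILES: C14H13FN2O4.
DoU = (2C + 2 + N − H − X)/2 = (2·14 + 2 + 2 − 13 − 1)/2 = 18/2 = 9.
(Structurally: 2 ring(s) + 7 π bond(s) = 9.)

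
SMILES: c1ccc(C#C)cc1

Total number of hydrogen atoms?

Hydrogens are implicit in SMILES; fill each atom to its normal valence:
  5 × C (aromatic): 1 H each → 5
  1 × C: 1 H
  1 × C (aromatic): no H
  1 × C: no H
  Total hydrogens = 6.

6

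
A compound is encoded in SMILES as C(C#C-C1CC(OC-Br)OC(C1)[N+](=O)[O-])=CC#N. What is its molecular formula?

C11H11BrN2O4

Heavy atoms from the SMILES: 1 Br, 11 C, 2 N, 4 O.
Implicit hydrogens by atom environment:
  5 × C: 1 H each → 5
  3 × C: 2 H each → 6
  3 × C: no H
  3 × O: no H
  1 × Br: no H
  1 × N (charge +1): no H
  1 × N: no H
  1 × O (charge -1): no H
  Total hydrogens = 11.
Molecular formula: C11H11BrN2O4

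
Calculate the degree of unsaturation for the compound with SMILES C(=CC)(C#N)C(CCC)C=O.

Molecular formula from the SMILES: C9H13NO.
DoU = (2C + 2 + N − H − X)/2 = (2·9 + 2 + 1 − 13 − 0)/2 = 8/2 = 4.
(Structurally: 0 ring(s) + 4 π bond(s) = 4.)

4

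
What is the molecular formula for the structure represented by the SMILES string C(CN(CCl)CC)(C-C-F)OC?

C8H17ClFNO

Heavy atoms from the SMILES: 8 C, 1 Cl, 1 F, 1 N, 1 O.
Implicit hydrogens by atom environment:
  5 × C: 2 H each → 10
  2 × C: 3 H each → 6
  1 × C: 1 H
  1 × Cl: no H
  1 × F: no H
  1 × N: no H
  1 × O: no H
  Total hydrogens = 17.
Molecular formula: C8H17ClFNO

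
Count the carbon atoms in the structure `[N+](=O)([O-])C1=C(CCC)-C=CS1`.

The symbol for carbon appears 7 times in the SMILES.

7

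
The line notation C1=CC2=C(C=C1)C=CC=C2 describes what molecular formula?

C10H8

Heavy atoms from the SMILES: 10 C.
Implicit hydrogens by atom environment:
  8 × C (aromatic): 1 H each → 8
  2 × C (aromatic): no H
  Total hydrogens = 8.
Molecular formula: C10H8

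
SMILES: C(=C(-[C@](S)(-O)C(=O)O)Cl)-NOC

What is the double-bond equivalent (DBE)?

Molecular formula from the SMILES: C5H8ClNO4S.
DoU = (2C + 2 + N − H − X)/2 = (2·5 + 2 + 1 − 8 − 1)/2 = 4/2 = 2.
(Structurally: 0 ring(s) + 2 π bond(s) = 2.)

2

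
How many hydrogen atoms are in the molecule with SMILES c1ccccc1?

6

Hydrogens are implicit in SMILES; fill each atom to its normal valence:
  6 × C (aromatic): 1 H each → 6
  Total hydrogens = 6.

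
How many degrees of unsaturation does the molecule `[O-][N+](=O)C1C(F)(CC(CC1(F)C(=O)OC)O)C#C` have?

Molecular formula from the SMILES: C10H11F2NO5.
DoU = (2C + 2 + N − H − X)/2 = (2·10 + 2 + 1 − 11 − 2)/2 = 10/2 = 5.
(Structurally: 1 ring(s) + 4 π bond(s) = 5.)

5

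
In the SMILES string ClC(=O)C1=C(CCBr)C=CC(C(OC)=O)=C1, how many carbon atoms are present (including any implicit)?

The symbol for carbon appears 11 times in the SMILES. (Cl is a single chlorine, not C + l.)

11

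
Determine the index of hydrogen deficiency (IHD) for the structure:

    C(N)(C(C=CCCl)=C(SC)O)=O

Molecular formula from the SMILES: C7H10ClNO2S.
DoU = (2C + 2 + N − H − X)/2 = (2·7 + 2 + 1 − 10 − 1)/2 = 6/2 = 3.
(Structurally: 0 ring(s) + 3 π bond(s) = 3.)

3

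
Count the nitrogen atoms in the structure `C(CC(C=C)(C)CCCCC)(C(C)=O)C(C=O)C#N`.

The symbol for nitrogen appears 1 time in the SMILES.

1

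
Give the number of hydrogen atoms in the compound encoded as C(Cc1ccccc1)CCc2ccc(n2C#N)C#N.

Hydrogens are implicit in SMILES; fill each atom to its normal valence:
  7 × C (aromatic): 1 H each → 7
  4 × C: 2 H each → 8
  3 × C (aromatic): no H
  2 × C: no H
  2 × N: no H
  1 × N (aromatic): no H
  Total hydrogens = 15.

15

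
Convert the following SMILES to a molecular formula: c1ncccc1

C5H5N

Heavy atoms from the SMILES: 5 C, 1 N.
Implicit hydrogens by atom environment:
  5 × C (aromatic): 1 H each → 5
  1 × N (aromatic): no H
  Total hydrogens = 5.
Molecular formula: C5H5N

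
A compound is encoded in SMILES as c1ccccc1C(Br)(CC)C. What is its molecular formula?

C10H13Br

Heavy atoms from the SMILES: 1 Br, 10 C.
Implicit hydrogens by atom environment:
  5 × C (aromatic): 1 H each → 5
  2 × C: 3 H each → 6
  1 × Br: no H
  1 × C: 2 H
  1 × C: no H
  1 × C (aromatic): no H
  Total hydrogens = 13.
Molecular formula: C10H13Br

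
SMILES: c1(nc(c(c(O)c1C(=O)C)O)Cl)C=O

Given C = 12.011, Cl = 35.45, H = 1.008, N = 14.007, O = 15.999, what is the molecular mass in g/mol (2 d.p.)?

215.59

Molecular formula: C8H6ClNO4.
M = 8×12.011 + 1×35.45 + 6×1.008 + 1×14.007 + 4×15.999 = 215.59 g/mol.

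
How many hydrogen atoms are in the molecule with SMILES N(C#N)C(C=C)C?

Hydrogens are implicit in SMILES; fill each atom to its normal valence:
  2 × C: 1 H each → 2
  1 × C: 3 H
  1 × C: 2 H
  1 × C: no H
  1 × N: 1 H
  1 × N: no H
  Total hydrogens = 8.

8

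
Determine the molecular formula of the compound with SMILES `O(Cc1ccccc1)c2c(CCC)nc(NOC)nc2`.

C15H19N3O2

Heavy atoms from the SMILES: 15 C, 3 N, 2 O.
Implicit hydrogens by atom environment:
  6 × C (aromatic): 1 H each → 6
  4 × C (aromatic): no H
  3 × C: 2 H each → 6
  2 × C: 3 H each → 6
  2 × N (aromatic): no H
  2 × O: no H
  1 × N: 1 H
  Total hydrogens = 19.
Molecular formula: C15H19N3O2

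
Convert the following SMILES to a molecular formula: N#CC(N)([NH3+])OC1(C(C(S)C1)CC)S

C8H16N3OS2+

Heavy atoms from the SMILES: 8 C, 3 N, 1 O, 2 S.
Implicit hydrogens by atom environment:
  3 × C: no H
  2 × C: 2 H each → 4
  2 × C: 1 H each → 2
  2 × S: 1 H each → 2
  1 × C: 3 H
  1 × N (charge +1): 3 H
  1 × N: 2 H
  1 × N: no H
  1 × O: no H
  Total hydrogens = 16.
Net charge +1.
Molecular formula: C8H16N3OS2+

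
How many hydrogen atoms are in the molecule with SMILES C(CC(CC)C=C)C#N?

Hydrogens are implicit in SMILES; fill each atom to its normal valence:
  4 × C: 2 H each → 8
  2 × C: 1 H each → 2
  1 × C: 3 H
  1 × C: no H
  1 × N: no H
  Total hydrogens = 13.

13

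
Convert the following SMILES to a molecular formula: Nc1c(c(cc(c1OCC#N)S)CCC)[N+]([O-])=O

C11H13N3O3S

Heavy atoms from the SMILES: 11 C, 3 N, 3 O, 1 S.
Implicit hydrogens by atom environment:
  5 × C (aromatic): no H
  3 × C: 2 H each → 6
  2 × O: no H
  1 × C: 3 H
  1 × C (aromatic): 1 H
  1 × C: no H
  1 × N: 2 H
  1 × N (charge +1): no H
  1 × N: no H
  1 × O (charge -1): no H
  1 × S: 1 H
  Total hydrogens = 13.
Molecular formula: C11H13N3O3S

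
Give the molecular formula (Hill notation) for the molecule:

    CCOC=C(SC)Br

Heavy atoms from the SMILES: 1 Br, 5 C, 1 O, 1 S.
Implicit hydrogens by atom environment:
  2 × C: 3 H each → 6
  1 × Br: no H
  1 × C: 2 H
  1 × C: 1 H
  1 × C: no H
  1 × O: no H
  1 × S: no H
  Total hydrogens = 9.
Molecular formula: C5H9BrOS

C5H9BrOS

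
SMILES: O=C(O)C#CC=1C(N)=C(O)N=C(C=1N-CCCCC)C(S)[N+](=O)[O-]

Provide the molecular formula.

C14H18N4O5S

Heavy atoms from the SMILES: 14 C, 4 N, 5 O, 1 S.
Implicit hydrogens by atom environment:
  5 × C (aromatic): no H
  4 × C: 2 H each → 8
  3 × C: no H
  2 × O: 1 H each → 2
  2 × O: no H
  1 × C: 3 H
  1 × C: 1 H
  1 × N: 2 H
  1 × N: 1 H
  1 × N (aromatic): no H
  1 × N (charge +1): no H
  1 × O (charge -1): no H
  1 × S: 1 H
  Total hydrogens = 18.
Molecular formula: C14H18N4O5S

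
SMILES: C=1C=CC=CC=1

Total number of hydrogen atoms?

6

Hydrogens are implicit in SMILES; fill each atom to its normal valence:
  6 × C (aromatic): 1 H each → 6
  Total hydrogens = 6.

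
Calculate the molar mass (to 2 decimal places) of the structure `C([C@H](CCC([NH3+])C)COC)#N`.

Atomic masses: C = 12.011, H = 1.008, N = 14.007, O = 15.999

Molecular formula: C8H17N2O+.
M = 8×12.011 + 17×1.008 + 2×14.007 + 1×15.999 = 157.24 g/mol.

157.24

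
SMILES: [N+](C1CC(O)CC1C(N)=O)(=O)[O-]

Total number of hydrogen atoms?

10

Hydrogens are implicit in SMILES; fill each atom to its normal valence:
  3 × C: 1 H each → 3
  2 × C: 2 H each → 4
  2 × O: no H
  1 × C: no H
  1 × N: 2 H
  1 × N (charge +1): no H
  1 × O: 1 H
  1 × O (charge -1): no H
  Total hydrogens = 10.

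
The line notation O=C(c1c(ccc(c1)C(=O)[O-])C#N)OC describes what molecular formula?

Heavy atoms from the SMILES: 10 C, 1 N, 4 O.
Implicit hydrogens by atom environment:
  3 × C (aromatic): 1 H each → 3
  3 × C (aromatic): no H
  3 × C: no H
  3 × O: no H
  1 × C: 3 H
  1 × N: no H
  1 × O (charge -1): no H
  Total hydrogens = 6.
Net charge -1.
Molecular formula: C10H6NO4-

C10H6NO4-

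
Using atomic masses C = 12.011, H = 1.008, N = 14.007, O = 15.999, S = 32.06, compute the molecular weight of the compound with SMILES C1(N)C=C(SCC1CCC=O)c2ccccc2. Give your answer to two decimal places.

Molecular formula: C14H17NOS.
M = 14×12.011 + 17×1.008 + 1×14.007 + 1×15.999 + 1×32.06 = 247.36 g/mol.

247.36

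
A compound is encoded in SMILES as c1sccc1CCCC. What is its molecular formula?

C8H12S

Heavy atoms from the SMILES: 8 C, 1 S.
Implicit hydrogens by atom environment:
  3 × C: 2 H each → 6
  3 × C (aromatic): 1 H each → 3
  1 × C: 3 H
  1 × C (aromatic): no H
  1 × S (aromatic): no H
  Total hydrogens = 12.
Molecular formula: C8H12S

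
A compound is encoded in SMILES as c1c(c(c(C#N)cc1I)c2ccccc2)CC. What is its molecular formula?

C15H12IN

Heavy atoms from the SMILES: 15 C, 1 I, 1 N.
Implicit hydrogens by atom environment:
  7 × C (aromatic): 1 H each → 7
  5 × C (aromatic): no H
  1 × C: 3 H
  1 × C: 2 H
  1 × C: no H
  1 × I: no H
  1 × N: no H
  Total hydrogens = 12.
Molecular formula: C15H12IN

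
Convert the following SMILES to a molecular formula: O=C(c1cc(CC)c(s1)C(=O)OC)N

C9H11NO3S

Heavy atoms from the SMILES: 9 C, 1 N, 3 O, 1 S.
Implicit hydrogens by atom environment:
  3 × C (aromatic): no H
  3 × O: no H
  2 × C: 3 H each → 6
  2 × C: no H
  1 × C: 2 H
  1 × C (aromatic): 1 H
  1 × N: 2 H
  1 × S (aromatic): no H
  Total hydrogens = 11.
Molecular formula: C9H11NO3S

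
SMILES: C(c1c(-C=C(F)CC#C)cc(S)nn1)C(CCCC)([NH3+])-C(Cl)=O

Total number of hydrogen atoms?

20

Hydrogens are implicit in SMILES; fill each atom to its normal valence:
  5 × C: 2 H each → 10
  4 × C: no H
  3 × C (aromatic): no H
  2 × C: 1 H each → 2
  2 × N (aromatic): no H
  1 × C: 3 H
  1 × C (aromatic): 1 H
  1 × Cl: no H
  1 × F: no H
  1 × N (charge +1): 3 H
  1 × O: no H
  1 × S: 1 H
  Total hydrogens = 20.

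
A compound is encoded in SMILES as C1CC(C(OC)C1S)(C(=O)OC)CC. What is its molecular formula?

C10H18O3S

Heavy atoms from the SMILES: 10 C, 3 O, 1 S.
Implicit hydrogens by atom environment:
  3 × C: 3 H each → 9
  3 × C: 2 H each → 6
  3 × O: no H
  2 × C: 1 H each → 2
  2 × C: no H
  1 × S: 1 H
  Total hydrogens = 18.
Molecular formula: C10H18O3S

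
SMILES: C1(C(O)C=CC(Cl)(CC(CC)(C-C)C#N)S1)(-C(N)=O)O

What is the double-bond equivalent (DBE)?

Molecular formula from the SMILES: C13H19ClN2O3S.
DoU = (2C + 2 + N − H − X)/2 = (2·13 + 2 + 2 − 19 − 1)/2 = 10/2 = 5.
(Structurally: 1 ring(s) + 4 π bond(s) = 5.)

5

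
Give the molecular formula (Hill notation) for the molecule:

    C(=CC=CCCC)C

C8H14

Heavy atoms from the SMILES: 8 C.
Implicit hydrogens by atom environment:
  4 × C: 1 H each → 4
  2 × C: 3 H each → 6
  2 × C: 2 H each → 4
  Total hydrogens = 14.
Molecular formula: C8H14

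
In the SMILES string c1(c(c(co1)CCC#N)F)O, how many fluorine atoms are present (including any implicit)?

1

The symbol for fluorine appears 1 time in the SMILES.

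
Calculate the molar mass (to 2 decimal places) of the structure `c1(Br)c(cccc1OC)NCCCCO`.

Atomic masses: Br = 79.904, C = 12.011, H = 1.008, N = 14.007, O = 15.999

274.16

Molecular formula: C11H16BrNO2.
M = 1×79.904 + 11×12.011 + 16×1.008 + 1×14.007 + 2×15.999 = 274.16 g/mol.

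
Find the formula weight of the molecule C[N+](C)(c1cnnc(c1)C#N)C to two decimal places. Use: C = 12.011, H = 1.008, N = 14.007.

Molecular formula: C8H11N4+.
M = 8×12.011 + 11×1.008 + 4×14.007 = 163.20 g/mol.

163.20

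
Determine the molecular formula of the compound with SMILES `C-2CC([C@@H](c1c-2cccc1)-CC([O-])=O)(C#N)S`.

Heavy atoms from the SMILES: 13 C, 1 N, 2 O, 1 S.
Implicit hydrogens by atom environment:
  4 × C (aromatic): 1 H each → 4
  3 × C: 2 H each → 6
  3 × C: no H
  2 × C (aromatic): no H
  1 × C: 1 H
  1 × N: no H
  1 × O: no H
  1 × O (charge -1): no H
  1 × S: 1 H
  Total hydrogens = 12.
Net charge -1.
Molecular formula: C13H12NO2S-

C13H12NO2S-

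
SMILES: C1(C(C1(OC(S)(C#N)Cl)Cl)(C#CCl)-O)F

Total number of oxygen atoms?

The symbol for oxygen appears 2 times in the SMILES.

2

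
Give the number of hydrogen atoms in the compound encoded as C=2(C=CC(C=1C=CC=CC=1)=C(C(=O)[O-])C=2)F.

8

Hydrogens are implicit in SMILES; fill each atom to its normal valence:
  8 × C (aromatic): 1 H each → 8
  4 × C (aromatic): no H
  1 × C: no H
  1 × F: no H
  1 × O: no H
  1 × O (charge -1): no H
  Total hydrogens = 8.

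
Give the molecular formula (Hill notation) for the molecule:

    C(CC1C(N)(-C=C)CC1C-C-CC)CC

Heavy atoms from the SMILES: 14 C, 1 N.
Implicit hydrogens by atom environment:
  8 × C: 2 H each → 16
  3 × C: 1 H each → 3
  2 × C: 3 H each → 6
  1 × C: no H
  1 × N: 2 H
  Total hydrogens = 27.
Molecular formula: C14H27N

C14H27N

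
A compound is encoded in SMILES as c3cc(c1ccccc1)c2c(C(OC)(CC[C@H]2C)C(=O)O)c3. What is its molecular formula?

Heavy atoms from the SMILES: 19 C, 3 O.
Implicit hydrogens by atom environment:
  8 × C (aromatic): 1 H each → 8
  4 × C (aromatic): no H
  2 × C: 3 H each → 6
  2 × C: 2 H each → 4
  2 × C: no H
  2 × O: no H
  1 × C: 1 H
  1 × O: 1 H
  Total hydrogens = 20.
Molecular formula: C19H20O3

C19H20O3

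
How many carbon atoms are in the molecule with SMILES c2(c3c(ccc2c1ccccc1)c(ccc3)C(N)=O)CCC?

20

The symbol for carbon appears 20 times in the SMILES. Lowercase c denotes aromatic carbon and counts toward C.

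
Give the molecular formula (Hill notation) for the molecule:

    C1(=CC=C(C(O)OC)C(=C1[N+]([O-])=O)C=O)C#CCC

C13H13NO5

Heavy atoms from the SMILES: 13 C, 1 N, 5 O.
Implicit hydrogens by atom environment:
  4 × C (aromatic): no H
  3 × O: no H
  2 × C: 3 H each → 6
  2 × C (aromatic): 1 H each → 2
  2 × C: 1 H each → 2
  2 × C: no H
  1 × C: 2 H
  1 × N (charge +1): no H
  1 × O: 1 H
  1 × O (charge -1): no H
  Total hydrogens = 13.
Molecular formula: C13H13NO5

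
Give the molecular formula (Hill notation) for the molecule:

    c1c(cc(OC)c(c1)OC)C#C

C10H10O2

Heavy atoms from the SMILES: 10 C, 2 O.
Implicit hydrogens by atom environment:
  3 × C (aromatic): 1 H each → 3
  3 × C (aromatic): no H
  2 × C: 3 H each → 6
  2 × O: no H
  1 × C: 1 H
  1 × C: no H
  Total hydrogens = 10.
Molecular formula: C10H10O2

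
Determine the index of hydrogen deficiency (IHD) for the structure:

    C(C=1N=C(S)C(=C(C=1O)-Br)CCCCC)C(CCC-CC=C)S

5

Molecular formula from the SMILES: C18H28BrNOS2.
DoU = (2C + 2 + N − H − X)/2 = (2·18 + 2 + 1 − 28 − 1)/2 = 10/2 = 5.
(Structurally: 1 ring(s) + 4 π bond(s) = 5.)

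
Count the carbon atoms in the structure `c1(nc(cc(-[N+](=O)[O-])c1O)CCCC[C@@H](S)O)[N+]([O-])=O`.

The symbol for carbon appears 10 times in the SMILES. Lowercase c denotes aromatic carbon and counts toward C.

10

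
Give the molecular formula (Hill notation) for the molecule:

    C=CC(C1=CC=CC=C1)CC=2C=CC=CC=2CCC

C19H22

Heavy atoms from the SMILES: 19 C.
Implicit hydrogens by atom environment:
  9 × C (aromatic): 1 H each → 9
  4 × C: 2 H each → 8
  3 × C (aromatic): no H
  2 × C: 1 H each → 2
  1 × C: 3 H
  Total hydrogens = 22.
Molecular formula: C19H22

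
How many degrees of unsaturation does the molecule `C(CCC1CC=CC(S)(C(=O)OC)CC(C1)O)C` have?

Molecular formula from the SMILES: C14H24O3S.
DoU = (2C + 2 + N − H − X)/2 = (2·14 + 2 + 0 − 24 − 0)/2 = 6/2 = 3.
(Structurally: 1 ring(s) + 2 π bond(s) = 3.)

3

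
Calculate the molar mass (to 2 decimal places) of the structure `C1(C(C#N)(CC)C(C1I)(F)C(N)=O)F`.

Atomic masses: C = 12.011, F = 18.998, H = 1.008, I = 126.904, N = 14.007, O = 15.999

314.07

Molecular formula: C8H9F2IN2O.
M = 8×12.011 + 2×18.998 + 9×1.008 + 1×126.904 + 2×14.007 + 1×15.999 = 314.07 g/mol.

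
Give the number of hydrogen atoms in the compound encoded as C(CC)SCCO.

12

Hydrogens are implicit in SMILES; fill each atom to its normal valence:
  4 × C: 2 H each → 8
  1 × C: 3 H
  1 × O: 1 H
  1 × S: no H
  Total hydrogens = 12.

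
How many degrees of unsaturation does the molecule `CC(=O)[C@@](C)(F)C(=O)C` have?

Molecular formula from the SMILES: C6H9FO2.
DoU = (2C + 2 + N − H − X)/2 = (2·6 + 2 + 0 − 9 − 1)/2 = 4/2 = 2.
(Structurally: 0 ring(s) + 2 π bond(s) = 2.)

2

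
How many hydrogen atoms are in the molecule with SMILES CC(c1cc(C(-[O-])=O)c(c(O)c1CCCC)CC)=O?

Hydrogens are implicit in SMILES; fill each atom to its normal valence:
  5 × C (aromatic): no H
  4 × C: 2 H each → 8
  3 × C: 3 H each → 9
  2 × C: no H
  2 × O: no H
  1 × C (aromatic): 1 H
  1 × O: 1 H
  1 × O (charge -1): no H
  Total hydrogens = 19.

19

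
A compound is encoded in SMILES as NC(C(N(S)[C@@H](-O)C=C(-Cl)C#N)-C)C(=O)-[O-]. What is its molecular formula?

C8H11ClN3O3S-

Heavy atoms from the SMILES: 8 C, 1 Cl, 3 N, 3 O, 1 S.
Implicit hydrogens by atom environment:
  4 × C: 1 H each → 4
  3 × C: no H
  2 × N: no H
  1 × C: 3 H
  1 × Cl: no H
  1 × N: 2 H
  1 × O: 1 H
  1 × O: no H
  1 × O (charge -1): no H
  1 × S: 1 H
  Total hydrogens = 11.
Net charge -1.
Molecular formula: C8H11ClN3O3S-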